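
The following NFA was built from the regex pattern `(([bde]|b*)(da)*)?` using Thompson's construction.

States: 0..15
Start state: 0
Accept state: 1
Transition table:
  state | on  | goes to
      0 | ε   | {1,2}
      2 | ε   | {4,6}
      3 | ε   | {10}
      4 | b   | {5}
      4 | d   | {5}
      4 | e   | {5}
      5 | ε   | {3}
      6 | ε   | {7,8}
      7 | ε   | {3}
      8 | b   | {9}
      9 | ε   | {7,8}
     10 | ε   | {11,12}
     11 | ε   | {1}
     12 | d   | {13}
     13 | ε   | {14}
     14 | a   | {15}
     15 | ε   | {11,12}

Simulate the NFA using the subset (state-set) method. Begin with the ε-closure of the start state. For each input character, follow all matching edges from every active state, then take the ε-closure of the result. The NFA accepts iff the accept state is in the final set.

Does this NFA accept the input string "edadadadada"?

initial (ε-close {0}): {0,1,2,3,4,6,7,8,10,11,12}
'e' @ 1: {1,3,5,10,11,12}  [accepting]
'd' @ 2: {13,14}
'a' @ 3: {1,11,12,15}  [accepting]
'd' @ 4: {13,14}
'a' @ 5: {1,11,12,15}  [accepting]
'd' @ 6: {13,14}
'a' @ 7: {1,11,12,15}  [accepting]
'd' @ 8: {13,14}
'a' @ 9: {1,11,12,15}  [accepting]
'd' @ 10: {13,14}
'a' @ 11: {1,11,12,15}  [accepting]
final: {1,11,12,15}; accept 1 in set

Answer: ACCEPT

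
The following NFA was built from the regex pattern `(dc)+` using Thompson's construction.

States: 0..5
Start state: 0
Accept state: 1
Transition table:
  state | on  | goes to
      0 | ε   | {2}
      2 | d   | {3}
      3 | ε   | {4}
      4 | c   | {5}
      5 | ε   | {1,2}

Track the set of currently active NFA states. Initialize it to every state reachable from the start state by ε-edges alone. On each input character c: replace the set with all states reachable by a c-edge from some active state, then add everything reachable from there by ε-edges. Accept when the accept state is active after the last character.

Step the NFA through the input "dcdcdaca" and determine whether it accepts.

initial (ε-close {0}): {0,2}
'd' @ 1: {3,4}
'c' @ 2: {1,2,5}  ✓accept
'd' @ 3: {3,4}
'c' @ 4: {1,2,5}  ✓accept
'd' @ 5: {3,4}
'a' @ 6: {}  — dead — no transitions
rest 'ca' ignored (set empty)
end set {} — state 1 not in

Answer: REJECT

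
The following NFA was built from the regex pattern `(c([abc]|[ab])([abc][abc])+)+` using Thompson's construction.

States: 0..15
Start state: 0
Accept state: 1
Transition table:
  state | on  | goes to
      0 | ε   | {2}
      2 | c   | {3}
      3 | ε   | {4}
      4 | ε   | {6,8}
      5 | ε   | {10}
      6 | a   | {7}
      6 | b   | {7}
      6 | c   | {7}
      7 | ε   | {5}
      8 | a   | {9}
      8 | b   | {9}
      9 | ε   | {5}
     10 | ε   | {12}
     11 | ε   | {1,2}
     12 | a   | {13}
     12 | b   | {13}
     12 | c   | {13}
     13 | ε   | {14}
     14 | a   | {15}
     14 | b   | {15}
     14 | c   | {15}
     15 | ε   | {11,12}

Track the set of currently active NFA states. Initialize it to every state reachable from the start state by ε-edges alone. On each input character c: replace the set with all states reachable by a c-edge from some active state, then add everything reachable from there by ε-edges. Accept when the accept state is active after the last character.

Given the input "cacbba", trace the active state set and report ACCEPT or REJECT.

Answer: ACCEPT

Steps:
initial (ε-close {0}): {0,2}
'c' @ 1: {3,4,6,8}
'a' @ 2: {5,7,9,10,12}
'c' @ 3: {13,14}
'b' @ 4: {1,2,11,12,15}  [accepting]
'b' @ 5: {13,14}
'a' @ 6: {1,2,11,12,15}  [accepting]
end set {1,2,11,12,15} — state 1 in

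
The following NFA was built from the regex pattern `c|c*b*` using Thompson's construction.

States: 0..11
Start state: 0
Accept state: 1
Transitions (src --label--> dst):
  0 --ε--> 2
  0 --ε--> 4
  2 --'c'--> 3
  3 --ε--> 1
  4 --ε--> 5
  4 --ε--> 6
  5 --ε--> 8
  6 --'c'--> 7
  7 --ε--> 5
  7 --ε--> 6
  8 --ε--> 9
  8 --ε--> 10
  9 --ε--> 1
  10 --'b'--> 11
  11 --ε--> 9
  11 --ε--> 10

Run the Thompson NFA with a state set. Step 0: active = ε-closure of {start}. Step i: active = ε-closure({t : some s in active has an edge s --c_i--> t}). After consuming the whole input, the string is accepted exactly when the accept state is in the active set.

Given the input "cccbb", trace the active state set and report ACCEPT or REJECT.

Answer: ACCEPT

Trace:
S₀ = ε-closure({0}) = {0,1,2,4,5,6,8,9,10}
'c' @ 1: {1,3,5,6,7,8,9,10}  ✓accept
'c' @ 2: {1,5,6,7,8,9,10}  ✓accept
'c' @ 3: {1,5,6,7,8,9,10}  ✓accept
'b' @ 4: {1,9,10,11}  ✓accept
'b' @ 5: {1,9,10,11}  ✓accept
final: {1,9,10,11}; accept 1 in set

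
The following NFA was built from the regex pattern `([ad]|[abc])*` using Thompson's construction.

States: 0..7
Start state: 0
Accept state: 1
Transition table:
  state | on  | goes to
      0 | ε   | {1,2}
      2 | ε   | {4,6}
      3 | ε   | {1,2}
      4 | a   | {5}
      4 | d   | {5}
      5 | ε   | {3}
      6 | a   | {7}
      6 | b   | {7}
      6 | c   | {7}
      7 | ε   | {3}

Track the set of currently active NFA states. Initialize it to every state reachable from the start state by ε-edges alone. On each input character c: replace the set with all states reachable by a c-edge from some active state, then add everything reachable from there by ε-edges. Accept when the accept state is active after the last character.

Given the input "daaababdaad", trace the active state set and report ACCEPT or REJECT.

Answer: ACCEPT

Derivation:
initial (ε-close {0}): {0,1,2,4,6}
'd' @ 1: {1,2,3,4,5,6}  (accept∈set)
'a' @ 2: {1,2,3,4,5,6,7}  (accept∈set)
'a' @ 3: {1,2,3,4,5,6,7}  (accept∈set)
'a' @ 4: {1,2,3,4,5,6,7}  (accept∈set)
'b' @ 5: {1,2,3,4,6,7}  (accept∈set)
'a' @ 6: {1,2,3,4,5,6,7}  (accept∈set)
'b' @ 7: {1,2,3,4,6,7}  (accept∈set)
'd' @ 8: {1,2,3,4,5,6}  (accept∈set)
'a' @ 9: {1,2,3,4,5,6,7}  (accept∈set)
'a' @ 10: {1,2,3,4,5,6,7}  (accept∈set)
'd' @ 11: {1,2,3,4,5,6}  (accept∈set)
final: {1,2,3,4,5,6}; accept 1 in set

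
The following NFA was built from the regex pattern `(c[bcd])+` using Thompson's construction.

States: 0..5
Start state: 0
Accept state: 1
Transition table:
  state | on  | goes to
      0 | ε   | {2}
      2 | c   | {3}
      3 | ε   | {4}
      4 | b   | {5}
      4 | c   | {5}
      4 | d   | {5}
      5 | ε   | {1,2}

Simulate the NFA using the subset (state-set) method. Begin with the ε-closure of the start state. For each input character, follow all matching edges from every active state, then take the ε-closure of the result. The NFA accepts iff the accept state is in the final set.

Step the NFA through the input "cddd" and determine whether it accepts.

start: ε-closure({0}) = {0,2}
'c' @ 1: {3,4}
'd' @ 2: {1,2,5}  ✓accept
'd' @ 3: {}  — no active states
rest 'd' ignored (set empty)
after full input: {}  (accept=1 not in)

Answer: REJECT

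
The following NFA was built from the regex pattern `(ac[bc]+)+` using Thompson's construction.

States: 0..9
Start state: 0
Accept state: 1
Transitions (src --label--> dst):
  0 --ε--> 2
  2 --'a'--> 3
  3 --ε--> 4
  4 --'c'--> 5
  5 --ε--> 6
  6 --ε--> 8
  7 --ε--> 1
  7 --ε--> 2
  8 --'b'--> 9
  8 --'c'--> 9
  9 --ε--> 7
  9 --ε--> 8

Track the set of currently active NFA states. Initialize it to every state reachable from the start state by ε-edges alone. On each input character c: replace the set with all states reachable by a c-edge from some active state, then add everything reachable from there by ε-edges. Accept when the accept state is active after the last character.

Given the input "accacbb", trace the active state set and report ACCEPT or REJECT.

S₀ = ε-closure({0}) = {0,2}
'a' @ 1: {3,4}
'c' @ 2: {5,6,8}
'c' @ 3: {1,2,7,8,9}  [accepting]
'a' @ 4: {3,4}
'c' @ 5: {5,6,8}
'b' @ 6: {1,2,7,8,9}  [accepting]
'b' @ 7: {1,2,7,8,9}  [accepting]
final: {1,2,7,8,9}; accept 1 in set

Answer: ACCEPT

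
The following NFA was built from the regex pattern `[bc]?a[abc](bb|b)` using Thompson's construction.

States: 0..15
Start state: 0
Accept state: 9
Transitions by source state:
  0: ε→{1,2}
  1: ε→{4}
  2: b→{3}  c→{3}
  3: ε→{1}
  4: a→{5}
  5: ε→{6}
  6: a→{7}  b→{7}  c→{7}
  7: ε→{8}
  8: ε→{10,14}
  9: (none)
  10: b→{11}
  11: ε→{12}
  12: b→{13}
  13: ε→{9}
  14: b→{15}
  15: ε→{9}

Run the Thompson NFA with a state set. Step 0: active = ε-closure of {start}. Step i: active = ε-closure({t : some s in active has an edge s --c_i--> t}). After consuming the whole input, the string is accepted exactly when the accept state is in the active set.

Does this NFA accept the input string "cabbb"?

Answer: ACCEPT

Trace:
S₀ = ε-closure({0}) = {0,1,2,4}
'c' @ 1: {1,3,4}
'a' @ 2: {5,6}
'b' @ 3: {7,8,10,14}
'b' @ 4: {9,11,12,15}  [accepting]
'b' @ 5: {9,13}  [accepting]
after full input: {9,13}  (accept=9 in)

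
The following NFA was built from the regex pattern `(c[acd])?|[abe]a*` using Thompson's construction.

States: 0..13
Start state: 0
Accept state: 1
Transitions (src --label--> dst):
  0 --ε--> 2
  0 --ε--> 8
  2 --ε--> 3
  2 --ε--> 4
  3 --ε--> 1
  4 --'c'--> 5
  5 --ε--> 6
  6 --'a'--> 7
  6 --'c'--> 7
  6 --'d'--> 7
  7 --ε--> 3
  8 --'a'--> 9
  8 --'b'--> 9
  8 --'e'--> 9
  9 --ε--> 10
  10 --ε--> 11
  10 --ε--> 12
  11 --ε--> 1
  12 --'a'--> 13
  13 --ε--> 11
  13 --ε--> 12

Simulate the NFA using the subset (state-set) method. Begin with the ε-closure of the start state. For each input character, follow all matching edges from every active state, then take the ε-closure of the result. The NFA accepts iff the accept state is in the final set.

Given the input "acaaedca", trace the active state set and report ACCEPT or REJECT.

S₀ = ε-closure({0}) = {0,1,2,3,4,8}
'a' @ 1: {1,9,10,11,12}  ✓accept
'c' @ 2: {}  — no active states
rest 'aaedca' ignored (set empty)
after full input: {}  (accept=1 not in)

Answer: REJECT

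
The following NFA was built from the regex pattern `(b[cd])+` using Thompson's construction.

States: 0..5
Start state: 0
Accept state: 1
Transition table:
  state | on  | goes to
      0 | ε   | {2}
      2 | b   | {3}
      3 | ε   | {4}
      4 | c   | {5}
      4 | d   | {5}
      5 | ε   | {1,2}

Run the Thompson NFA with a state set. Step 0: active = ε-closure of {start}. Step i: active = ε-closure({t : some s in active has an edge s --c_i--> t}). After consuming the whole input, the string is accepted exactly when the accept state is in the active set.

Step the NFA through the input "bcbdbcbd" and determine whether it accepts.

Answer: ACCEPT

Trace:
initial (ε-close {0}): {0,2}
'b' @ 1: {3,4}
'c' @ 2: {1,2,5}  (accept∈set)
'b' @ 3: {3,4}
'd' @ 4: {1,2,5}  (accept∈set)
'b' @ 5: {3,4}
'c' @ 6: {1,2,5}  (accept∈set)
'b' @ 7: {3,4}
'd' @ 8: {1,2,5}  (accept∈set)
end set {1,2,5} — state 1 in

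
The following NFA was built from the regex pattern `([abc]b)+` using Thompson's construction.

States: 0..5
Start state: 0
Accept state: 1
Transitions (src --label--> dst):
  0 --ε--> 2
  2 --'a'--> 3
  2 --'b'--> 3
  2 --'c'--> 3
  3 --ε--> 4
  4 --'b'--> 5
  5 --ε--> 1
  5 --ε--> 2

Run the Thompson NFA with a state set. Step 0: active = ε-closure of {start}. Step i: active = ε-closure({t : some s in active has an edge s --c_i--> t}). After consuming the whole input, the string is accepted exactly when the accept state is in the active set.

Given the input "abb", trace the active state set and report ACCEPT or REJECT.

initial (ε-close {0}): {0,2}
'a' @ 1: {3,4}
'b' @ 2: {1,2,5}  [accepting]
'b' @ 3: {3,4}
after full input: {3,4}  (accept=1 not in)

Answer: REJECT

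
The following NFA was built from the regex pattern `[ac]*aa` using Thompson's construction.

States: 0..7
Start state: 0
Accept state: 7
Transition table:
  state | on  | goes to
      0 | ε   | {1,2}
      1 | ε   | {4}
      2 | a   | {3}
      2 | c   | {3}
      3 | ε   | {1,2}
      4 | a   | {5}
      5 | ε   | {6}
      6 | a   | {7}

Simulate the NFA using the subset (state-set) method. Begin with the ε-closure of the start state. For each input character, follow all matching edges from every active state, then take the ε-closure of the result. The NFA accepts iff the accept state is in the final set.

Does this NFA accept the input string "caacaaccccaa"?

Answer: ACCEPT

Steps:
initial (ε-close {0}): {0,1,2,4}
'c' @ 1: {1,2,3,4}
'a' @ 2: {1,2,3,4,5,6}
'a' @ 3: {1,2,3,4,5,6,7}  [accepting]
'c' @ 4: {1,2,3,4}
'a' @ 5: {1,2,3,4,5,6}
'a' @ 6: {1,2,3,4,5,6,7}  [accepting]
'c' @ 7: {1,2,3,4}
'c' @ 8: {1,2,3,4}
'c' @ 9: {1,2,3,4}
'c' @ 10: {1,2,3,4}
'a' @ 11: {1,2,3,4,5,6}
'a' @ 12: {1,2,3,4,5,6,7}  [accepting]
end set {1,2,3,4,5,6,7} — state 7 in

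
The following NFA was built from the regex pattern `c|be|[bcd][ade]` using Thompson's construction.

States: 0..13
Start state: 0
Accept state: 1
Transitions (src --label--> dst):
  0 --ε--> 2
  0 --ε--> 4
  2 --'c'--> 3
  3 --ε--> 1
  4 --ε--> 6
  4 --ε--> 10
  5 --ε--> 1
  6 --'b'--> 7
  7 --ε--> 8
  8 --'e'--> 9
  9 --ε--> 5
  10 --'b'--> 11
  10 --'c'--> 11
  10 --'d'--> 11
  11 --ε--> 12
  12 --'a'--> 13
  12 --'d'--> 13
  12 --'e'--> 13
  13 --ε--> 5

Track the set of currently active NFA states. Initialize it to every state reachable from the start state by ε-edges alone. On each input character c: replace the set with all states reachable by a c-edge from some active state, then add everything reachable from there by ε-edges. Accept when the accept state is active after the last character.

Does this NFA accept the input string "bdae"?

S₀ = ε-closure({0}) = {0,2,4,6,10}
'b' @ 1: {7,8,11,12}
'd' @ 2: {1,5,13}  (accept∈set)
'a' @ 3: {}  — no active states
rest 'e' ignored (set empty)
end set {} — state 1 not in

Answer: REJECT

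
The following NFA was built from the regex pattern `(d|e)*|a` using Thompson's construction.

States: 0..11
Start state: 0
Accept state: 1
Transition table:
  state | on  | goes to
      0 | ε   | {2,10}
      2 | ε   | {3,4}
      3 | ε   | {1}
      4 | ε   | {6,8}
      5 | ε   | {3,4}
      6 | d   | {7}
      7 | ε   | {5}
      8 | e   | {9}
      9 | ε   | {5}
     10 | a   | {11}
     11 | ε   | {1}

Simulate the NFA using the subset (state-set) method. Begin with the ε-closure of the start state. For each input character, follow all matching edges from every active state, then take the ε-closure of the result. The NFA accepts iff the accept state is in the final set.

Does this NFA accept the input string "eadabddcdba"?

start: ε-closure({0}) = {0,1,2,3,4,6,8,10}
'e' @ 1: {1,3,4,5,6,8,9}  ✓accept
'a' @ 2: {}  — state set empty
rest 'dabddcdba' ignored (set empty)
after full input: {}  (accept=1 not in)

Answer: REJECT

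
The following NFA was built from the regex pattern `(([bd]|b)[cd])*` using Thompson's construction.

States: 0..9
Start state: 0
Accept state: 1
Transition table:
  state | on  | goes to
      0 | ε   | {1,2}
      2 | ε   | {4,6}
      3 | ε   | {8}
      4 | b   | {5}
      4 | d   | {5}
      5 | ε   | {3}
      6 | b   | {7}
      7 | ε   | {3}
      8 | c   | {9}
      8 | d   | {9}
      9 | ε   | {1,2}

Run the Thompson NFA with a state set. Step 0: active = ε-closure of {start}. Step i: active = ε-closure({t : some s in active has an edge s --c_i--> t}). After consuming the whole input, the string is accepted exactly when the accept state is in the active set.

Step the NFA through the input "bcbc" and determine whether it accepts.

Answer: ACCEPT

Steps:
S₀ = ε-closure({0}) = {0,1,2,4,6}
'b' @ 1: {3,5,7,8}
'c' @ 2: {1,2,4,6,9}  [accepting]
'b' @ 3: {3,5,7,8}
'c' @ 4: {1,2,4,6,9}  [accepting]
final: {1,2,4,6,9}; accept 1 in set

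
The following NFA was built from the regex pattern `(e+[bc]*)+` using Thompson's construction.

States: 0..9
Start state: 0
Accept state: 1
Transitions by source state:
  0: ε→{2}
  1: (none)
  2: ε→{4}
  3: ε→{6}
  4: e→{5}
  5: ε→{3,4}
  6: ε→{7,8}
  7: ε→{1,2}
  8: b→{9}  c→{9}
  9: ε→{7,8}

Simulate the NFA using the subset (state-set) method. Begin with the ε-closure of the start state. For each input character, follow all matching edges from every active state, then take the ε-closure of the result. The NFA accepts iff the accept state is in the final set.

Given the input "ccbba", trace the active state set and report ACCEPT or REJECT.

initial (ε-close {0}): {0,2,4}
'c' @ 1: {}  — dead — no transitions
rest 'cbba' ignored (set empty)
after full input: {}  (accept=1 not in)

Answer: REJECT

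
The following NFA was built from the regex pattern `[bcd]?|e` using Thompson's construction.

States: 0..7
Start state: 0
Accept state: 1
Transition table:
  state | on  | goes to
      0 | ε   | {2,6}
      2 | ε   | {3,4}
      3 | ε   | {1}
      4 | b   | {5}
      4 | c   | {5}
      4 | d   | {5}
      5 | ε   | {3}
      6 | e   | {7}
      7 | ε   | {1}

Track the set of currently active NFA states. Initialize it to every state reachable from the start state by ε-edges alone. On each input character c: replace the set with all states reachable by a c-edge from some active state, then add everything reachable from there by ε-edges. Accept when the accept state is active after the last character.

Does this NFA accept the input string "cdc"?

Answer: REJECT

Trace:
initial (ε-close {0}): {0,1,2,3,4,6}
'c' @ 1: {1,3,5}  (accept∈set)
'd' @ 2: {}  — no active states
rest 'c' ignored (set empty)
end set {} — state 1 not in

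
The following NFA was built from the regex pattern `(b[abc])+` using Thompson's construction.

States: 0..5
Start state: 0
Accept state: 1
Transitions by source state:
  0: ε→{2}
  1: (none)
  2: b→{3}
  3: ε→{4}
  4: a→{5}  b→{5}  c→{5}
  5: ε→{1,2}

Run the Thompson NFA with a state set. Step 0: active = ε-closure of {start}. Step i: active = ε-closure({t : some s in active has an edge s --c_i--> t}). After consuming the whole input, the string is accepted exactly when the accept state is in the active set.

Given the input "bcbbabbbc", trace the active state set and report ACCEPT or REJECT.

Answer: REJECT

Trace:
S₀ = ε-closure({0}) = {0,2}
'b' @ 1: {3,4}
'c' @ 2: {1,2,5}  ✓accept
'b' @ 3: {3,4}
'b' @ 4: {1,2,5}  ✓accept
'a' @ 5: {}  — state set empty
rest 'bbbc' ignored (set empty)
final: {}; accept 1 not in set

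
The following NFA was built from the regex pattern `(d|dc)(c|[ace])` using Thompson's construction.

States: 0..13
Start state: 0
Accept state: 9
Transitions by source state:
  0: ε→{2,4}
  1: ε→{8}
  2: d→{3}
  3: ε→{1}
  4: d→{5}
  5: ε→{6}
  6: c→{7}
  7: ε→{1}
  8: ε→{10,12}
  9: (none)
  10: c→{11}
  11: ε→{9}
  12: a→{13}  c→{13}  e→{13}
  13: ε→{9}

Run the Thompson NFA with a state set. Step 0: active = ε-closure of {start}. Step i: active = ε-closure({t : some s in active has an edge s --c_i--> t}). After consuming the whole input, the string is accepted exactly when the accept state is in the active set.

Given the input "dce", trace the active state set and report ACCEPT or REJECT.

initial (ε-close {0}): {0,2,4}
'd' @ 1: {1,3,5,6,8,10,12}
'c' @ 2: {1,7,8,9,10,11,12,13}  ✓accept
'e' @ 3: {9,13}  ✓accept
after full input: {9,13}  (accept=9 in)

Answer: ACCEPT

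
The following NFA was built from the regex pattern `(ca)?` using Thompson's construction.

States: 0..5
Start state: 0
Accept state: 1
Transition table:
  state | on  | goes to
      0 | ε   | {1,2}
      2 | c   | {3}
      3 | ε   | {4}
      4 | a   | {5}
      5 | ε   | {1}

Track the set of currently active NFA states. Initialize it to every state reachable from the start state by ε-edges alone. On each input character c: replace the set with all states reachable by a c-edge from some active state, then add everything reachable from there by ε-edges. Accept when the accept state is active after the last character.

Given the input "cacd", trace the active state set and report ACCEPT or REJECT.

initial (ε-close {0}): {0,1,2}
'c' @ 1: {3,4}
'a' @ 2: {1,5}  ✓accept
'c' @ 3: {}  — dead — no transitions
rest 'd' ignored (set empty)
after full input: {}  (accept=1 not in)

Answer: REJECT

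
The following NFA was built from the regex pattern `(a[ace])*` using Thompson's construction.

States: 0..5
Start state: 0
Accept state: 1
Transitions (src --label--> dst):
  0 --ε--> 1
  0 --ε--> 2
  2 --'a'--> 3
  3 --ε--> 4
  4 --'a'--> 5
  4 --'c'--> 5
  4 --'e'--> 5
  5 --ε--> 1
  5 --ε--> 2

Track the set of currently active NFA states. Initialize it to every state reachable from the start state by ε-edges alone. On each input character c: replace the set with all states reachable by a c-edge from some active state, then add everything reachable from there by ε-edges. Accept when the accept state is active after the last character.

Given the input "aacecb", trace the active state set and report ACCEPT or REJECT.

initial (ε-close {0}): {0,1,2}
'a' @ 1: {3,4}
'a' @ 2: {1,2,5}  ✓accept
'c' @ 3: {}  — state set empty
rest 'ecb' ignored (set empty)
end set {} — state 1 not in

Answer: REJECT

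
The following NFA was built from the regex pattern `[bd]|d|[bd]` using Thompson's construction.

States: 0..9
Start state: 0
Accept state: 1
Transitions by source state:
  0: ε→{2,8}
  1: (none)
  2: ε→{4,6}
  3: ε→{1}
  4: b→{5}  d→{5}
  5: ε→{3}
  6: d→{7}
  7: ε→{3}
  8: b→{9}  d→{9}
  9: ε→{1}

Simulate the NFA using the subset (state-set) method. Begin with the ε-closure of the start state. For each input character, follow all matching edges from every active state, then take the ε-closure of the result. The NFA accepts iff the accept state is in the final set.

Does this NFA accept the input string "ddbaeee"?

start: ε-closure({0}) = {0,2,4,6,8}
'd' @ 1: {1,3,5,7,9}  [accepting]
'd' @ 2: {}  — dead — no transitions
rest 'baeee' ignored (set empty)
end set {} — state 1 not in

Answer: REJECT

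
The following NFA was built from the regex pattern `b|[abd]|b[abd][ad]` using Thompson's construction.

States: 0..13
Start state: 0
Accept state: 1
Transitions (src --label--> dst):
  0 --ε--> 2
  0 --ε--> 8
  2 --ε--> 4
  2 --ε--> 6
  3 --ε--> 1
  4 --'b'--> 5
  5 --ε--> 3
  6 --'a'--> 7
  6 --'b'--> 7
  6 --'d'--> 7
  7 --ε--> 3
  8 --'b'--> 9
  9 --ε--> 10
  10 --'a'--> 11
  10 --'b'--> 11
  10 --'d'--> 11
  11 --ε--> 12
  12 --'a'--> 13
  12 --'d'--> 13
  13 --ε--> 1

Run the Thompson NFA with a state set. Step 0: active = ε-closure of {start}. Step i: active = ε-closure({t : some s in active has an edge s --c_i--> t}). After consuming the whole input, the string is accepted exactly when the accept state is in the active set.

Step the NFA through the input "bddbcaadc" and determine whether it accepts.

Answer: REJECT

Derivation:
S₀ = ε-closure({0}) = {0,2,4,6,8}
'b' @ 1: {1,3,5,7,9,10}  ✓accept
'd' @ 2: {11,12}
'd' @ 3: {1,13}  ✓accept
'b' @ 4: {}  — dead — no transitions
rest 'caadc' ignored (set empty)
end set {} — state 1 not in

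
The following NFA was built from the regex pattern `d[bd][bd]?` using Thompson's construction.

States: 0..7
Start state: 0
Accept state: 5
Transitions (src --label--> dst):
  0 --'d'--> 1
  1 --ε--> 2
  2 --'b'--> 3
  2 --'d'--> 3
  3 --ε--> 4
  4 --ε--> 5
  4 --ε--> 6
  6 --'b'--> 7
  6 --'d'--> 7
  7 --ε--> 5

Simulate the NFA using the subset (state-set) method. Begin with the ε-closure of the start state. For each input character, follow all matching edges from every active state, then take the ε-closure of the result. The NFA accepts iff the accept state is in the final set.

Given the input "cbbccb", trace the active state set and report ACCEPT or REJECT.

S₀ = ε-closure({0}) = {0}
'c' @ 1: {}  — dead — no transitions
rest 'bbccb' ignored (set empty)
after full input: {}  (accept=5 not in)

Answer: REJECT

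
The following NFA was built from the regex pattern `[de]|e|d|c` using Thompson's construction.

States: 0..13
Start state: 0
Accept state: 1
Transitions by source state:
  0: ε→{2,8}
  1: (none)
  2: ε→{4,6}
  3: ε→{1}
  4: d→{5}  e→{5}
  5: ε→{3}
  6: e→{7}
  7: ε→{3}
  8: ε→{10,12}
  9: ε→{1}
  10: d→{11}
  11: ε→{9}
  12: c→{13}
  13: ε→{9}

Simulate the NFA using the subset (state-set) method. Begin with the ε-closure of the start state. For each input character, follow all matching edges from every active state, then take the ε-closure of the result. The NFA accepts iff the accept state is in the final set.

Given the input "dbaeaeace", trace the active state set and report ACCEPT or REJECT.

start: ε-closure({0}) = {0,2,4,6,8,10,12}
'd' @ 1: {1,3,5,9,11}  ✓accept
'b' @ 2: {}  — state set empty
rest 'aeaeace' ignored (set empty)
after full input: {}  (accept=1 not in)

Answer: REJECT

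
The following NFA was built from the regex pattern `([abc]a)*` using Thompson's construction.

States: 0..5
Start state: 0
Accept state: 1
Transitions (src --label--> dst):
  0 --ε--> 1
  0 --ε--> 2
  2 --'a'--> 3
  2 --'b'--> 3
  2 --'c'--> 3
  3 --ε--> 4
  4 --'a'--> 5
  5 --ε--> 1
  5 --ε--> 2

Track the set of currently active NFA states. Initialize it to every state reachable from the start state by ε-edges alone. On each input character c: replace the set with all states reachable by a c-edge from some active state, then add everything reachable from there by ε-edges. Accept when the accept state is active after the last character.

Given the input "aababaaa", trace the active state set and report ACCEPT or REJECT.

Answer: ACCEPT

Derivation:
S₀ = ε-closure({0}) = {0,1,2}
'a' @ 1: {3,4}
'a' @ 2: {1,2,5}  [accepting]
'b' @ 3: {3,4}
'a' @ 4: {1,2,5}  [accepting]
'b' @ 5: {3,4}
'a' @ 6: {1,2,5}  [accepting]
'a' @ 7: {3,4}
'a' @ 8: {1,2,5}  [accepting]
after full input: {1,2,5}  (accept=1 in)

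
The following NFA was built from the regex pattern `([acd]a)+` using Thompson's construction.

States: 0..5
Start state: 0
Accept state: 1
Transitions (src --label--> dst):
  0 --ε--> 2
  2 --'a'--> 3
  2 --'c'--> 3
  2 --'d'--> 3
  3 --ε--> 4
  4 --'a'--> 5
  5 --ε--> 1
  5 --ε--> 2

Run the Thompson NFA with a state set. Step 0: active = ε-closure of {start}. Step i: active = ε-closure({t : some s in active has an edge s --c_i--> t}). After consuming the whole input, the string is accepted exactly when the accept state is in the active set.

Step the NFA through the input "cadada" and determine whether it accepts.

initial (ε-close {0}): {0,2}
'c' @ 1: {3,4}
'a' @ 2: {1,2,5}  (accept∈set)
'd' @ 3: {3,4}
'a' @ 4: {1,2,5}  (accept∈set)
'd' @ 5: {3,4}
'a' @ 6: {1,2,5}  (accept∈set)
final: {1,2,5}; accept 1 in set

Answer: ACCEPT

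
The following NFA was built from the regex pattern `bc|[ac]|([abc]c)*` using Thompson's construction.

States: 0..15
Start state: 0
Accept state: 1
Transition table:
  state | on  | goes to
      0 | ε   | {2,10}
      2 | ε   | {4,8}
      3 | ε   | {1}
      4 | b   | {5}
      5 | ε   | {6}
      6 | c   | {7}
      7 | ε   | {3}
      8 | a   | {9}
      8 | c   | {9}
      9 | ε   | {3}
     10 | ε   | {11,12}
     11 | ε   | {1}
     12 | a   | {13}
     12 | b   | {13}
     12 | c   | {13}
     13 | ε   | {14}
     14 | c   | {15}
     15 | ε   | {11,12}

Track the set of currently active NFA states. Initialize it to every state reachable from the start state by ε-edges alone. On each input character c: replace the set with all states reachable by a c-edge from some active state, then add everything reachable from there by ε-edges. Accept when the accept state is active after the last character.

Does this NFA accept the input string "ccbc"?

Answer: ACCEPT

Derivation:
initial (ε-close {0}): {0,1,2,4,8,10,11,12}
'c' @ 1: {1,3,9,13,14}  [accepting]
'c' @ 2: {1,11,12,15}  [accepting]
'b' @ 3: {13,14}
'c' @ 4: {1,11,12,15}  [accepting]
final: {1,11,12,15}; accept 1 in set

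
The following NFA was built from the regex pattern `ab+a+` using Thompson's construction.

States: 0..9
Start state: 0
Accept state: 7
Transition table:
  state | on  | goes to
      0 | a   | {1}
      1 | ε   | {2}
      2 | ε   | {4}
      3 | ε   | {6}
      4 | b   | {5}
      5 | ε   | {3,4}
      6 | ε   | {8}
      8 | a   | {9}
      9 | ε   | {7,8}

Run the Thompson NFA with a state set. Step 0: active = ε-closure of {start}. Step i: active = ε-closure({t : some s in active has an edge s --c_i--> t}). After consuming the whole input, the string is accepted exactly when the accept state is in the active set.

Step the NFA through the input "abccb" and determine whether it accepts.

start: ε-closure({0}) = {0}
'a' @ 1: {1,2,4}
'b' @ 2: {3,4,5,6,8}
'c' @ 3: {}  — state set empty
rest 'cb' ignored (set empty)
after full input: {}  (accept=7 not in)

Answer: REJECT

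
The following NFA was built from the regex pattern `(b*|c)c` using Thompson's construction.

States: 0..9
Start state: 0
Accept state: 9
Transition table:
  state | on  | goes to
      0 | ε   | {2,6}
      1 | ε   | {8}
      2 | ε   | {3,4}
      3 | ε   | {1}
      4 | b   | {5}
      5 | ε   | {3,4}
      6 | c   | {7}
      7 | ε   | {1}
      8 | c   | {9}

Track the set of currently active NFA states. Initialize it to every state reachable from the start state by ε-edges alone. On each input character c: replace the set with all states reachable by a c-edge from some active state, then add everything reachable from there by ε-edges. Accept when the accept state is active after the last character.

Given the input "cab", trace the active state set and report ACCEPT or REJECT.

Answer: REJECT

Trace:
start: ε-closure({0}) = {0,1,2,3,4,6,8}
'c' @ 1: {1,7,8,9}  ✓accept
'a' @ 2: {}  — dead — no transitions
rest 'b' ignored (set empty)
final: {}; accept 9 not in set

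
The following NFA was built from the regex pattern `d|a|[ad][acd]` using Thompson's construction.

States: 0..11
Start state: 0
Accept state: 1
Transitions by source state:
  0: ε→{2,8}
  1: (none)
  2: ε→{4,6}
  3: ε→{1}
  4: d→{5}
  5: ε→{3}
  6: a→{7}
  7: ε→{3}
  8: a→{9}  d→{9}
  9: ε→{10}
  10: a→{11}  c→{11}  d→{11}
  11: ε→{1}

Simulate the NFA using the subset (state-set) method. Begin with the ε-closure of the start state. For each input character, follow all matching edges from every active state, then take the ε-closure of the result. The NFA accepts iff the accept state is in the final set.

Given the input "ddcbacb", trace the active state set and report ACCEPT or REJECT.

Answer: REJECT

Steps:
S₀ = ε-closure({0}) = {0,2,4,6,8}
'd' @ 1: {1,3,5,9,10}  [accepting]
'd' @ 2: {1,11}  [accepting]
'c' @ 3: {}  — state set empty
rest 'bacb' ignored (set empty)
after full input: {}  (accept=1 not in)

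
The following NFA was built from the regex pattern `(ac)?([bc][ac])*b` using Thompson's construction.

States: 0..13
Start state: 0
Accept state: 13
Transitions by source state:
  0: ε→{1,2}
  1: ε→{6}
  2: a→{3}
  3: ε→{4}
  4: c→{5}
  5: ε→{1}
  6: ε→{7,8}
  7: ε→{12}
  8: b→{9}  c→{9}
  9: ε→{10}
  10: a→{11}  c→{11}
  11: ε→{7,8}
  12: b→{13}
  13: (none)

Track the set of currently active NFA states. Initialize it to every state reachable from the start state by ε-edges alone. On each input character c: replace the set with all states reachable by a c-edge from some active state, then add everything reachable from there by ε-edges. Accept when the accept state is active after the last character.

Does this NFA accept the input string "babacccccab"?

Answer: ACCEPT

Trace:
start: ε-closure({0}) = {0,1,2,6,7,8,12}
'b' @ 1: {9,10,13}  ✓accept
'a' @ 2: {7,8,11,12}
'b' @ 3: {9,10,13}  ✓accept
'a' @ 4: {7,8,11,12}
'c' @ 5: {9,10}
'c' @ 6: {7,8,11,12}
'c' @ 7: {9,10}
'c' @ 8: {7,8,11,12}
'c' @ 9: {9,10}
'a' @ 10: {7,8,11,12}
'b' @ 11: {9,10,13}  ✓accept
final: {9,10,13}; accept 13 in set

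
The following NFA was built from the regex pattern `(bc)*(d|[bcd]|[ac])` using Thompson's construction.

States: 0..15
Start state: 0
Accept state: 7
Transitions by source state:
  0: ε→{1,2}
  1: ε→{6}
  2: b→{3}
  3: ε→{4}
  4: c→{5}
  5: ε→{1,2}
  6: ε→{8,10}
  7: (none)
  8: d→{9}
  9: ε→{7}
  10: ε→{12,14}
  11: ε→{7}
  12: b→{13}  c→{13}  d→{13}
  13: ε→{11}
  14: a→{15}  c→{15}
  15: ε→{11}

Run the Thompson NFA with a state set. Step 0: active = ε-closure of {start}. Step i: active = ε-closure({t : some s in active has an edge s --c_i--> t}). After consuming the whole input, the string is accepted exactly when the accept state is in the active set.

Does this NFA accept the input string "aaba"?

Answer: REJECT

Derivation:
initial (ε-close {0}): {0,1,2,6,8,10,12,14}
'a' @ 1: {7,11,15}  [accepting]
'a' @ 2: {}  — no active states
rest 'ba' ignored (set empty)
final: {}; accept 7 not in set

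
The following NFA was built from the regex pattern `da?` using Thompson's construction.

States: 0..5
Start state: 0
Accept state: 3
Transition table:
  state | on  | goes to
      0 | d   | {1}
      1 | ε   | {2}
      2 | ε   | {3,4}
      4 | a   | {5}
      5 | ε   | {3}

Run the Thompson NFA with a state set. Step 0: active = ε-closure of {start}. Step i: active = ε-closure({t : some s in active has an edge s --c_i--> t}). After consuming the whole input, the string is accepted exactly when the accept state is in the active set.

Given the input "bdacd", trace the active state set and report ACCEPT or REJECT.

initial (ε-close {0}): {0}
'b' @ 1: {}  — state set empty
rest 'dacd' ignored (set empty)
end set {} — state 3 not in

Answer: REJECT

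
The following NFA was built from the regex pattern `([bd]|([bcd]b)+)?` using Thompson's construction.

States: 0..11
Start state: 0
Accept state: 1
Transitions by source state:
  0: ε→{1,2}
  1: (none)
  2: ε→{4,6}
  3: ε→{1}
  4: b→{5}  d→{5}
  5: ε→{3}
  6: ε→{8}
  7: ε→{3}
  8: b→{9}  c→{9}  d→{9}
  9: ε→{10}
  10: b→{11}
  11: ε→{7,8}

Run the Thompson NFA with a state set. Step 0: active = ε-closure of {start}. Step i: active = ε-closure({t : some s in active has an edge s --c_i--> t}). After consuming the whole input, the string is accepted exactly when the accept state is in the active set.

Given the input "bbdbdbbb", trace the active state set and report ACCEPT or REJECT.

S₀ = ε-closure({0}) = {0,1,2,4,6,8}
'b' @ 1: {1,3,5,9,10}  (accept∈set)
'b' @ 2: {1,3,7,8,11}  (accept∈set)
'd' @ 3: {9,10}
'b' @ 4: {1,3,7,8,11}  (accept∈set)
'd' @ 5: {9,10}
'b' @ 6: {1,3,7,8,11}  (accept∈set)
'b' @ 7: {9,10}
'b' @ 8: {1,3,7,8,11}  (accept∈set)
end set {1,3,7,8,11} — state 1 in

Answer: ACCEPT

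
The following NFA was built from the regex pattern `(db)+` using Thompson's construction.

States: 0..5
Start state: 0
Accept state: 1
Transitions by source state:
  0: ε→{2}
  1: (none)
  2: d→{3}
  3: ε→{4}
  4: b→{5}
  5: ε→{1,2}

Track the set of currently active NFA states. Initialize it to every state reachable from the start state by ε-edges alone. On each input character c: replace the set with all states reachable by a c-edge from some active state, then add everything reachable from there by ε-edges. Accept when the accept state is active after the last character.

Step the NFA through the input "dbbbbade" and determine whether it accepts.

initial (ε-close {0}): {0,2}
'd' @ 1: {3,4}
'b' @ 2: {1,2,5}  ✓accept
'b' @ 3: {}  — state set empty
rest 'bbade' ignored (set empty)
end set {} — state 1 not in

Answer: REJECT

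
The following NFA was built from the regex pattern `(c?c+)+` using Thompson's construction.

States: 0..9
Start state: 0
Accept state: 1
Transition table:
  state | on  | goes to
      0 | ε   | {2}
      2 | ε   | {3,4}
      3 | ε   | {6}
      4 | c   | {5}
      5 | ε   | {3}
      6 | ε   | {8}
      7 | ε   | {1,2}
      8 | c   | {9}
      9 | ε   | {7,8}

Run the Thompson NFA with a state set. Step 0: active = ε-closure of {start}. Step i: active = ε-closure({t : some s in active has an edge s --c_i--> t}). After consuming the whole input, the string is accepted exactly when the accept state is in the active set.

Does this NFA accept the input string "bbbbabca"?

start: ε-closure({0}) = {0,2,3,4,6,8}
'b' @ 1: {}  — dead — no transitions
rest 'bbbabca' ignored (set empty)
end set {} — state 1 not in

Answer: REJECT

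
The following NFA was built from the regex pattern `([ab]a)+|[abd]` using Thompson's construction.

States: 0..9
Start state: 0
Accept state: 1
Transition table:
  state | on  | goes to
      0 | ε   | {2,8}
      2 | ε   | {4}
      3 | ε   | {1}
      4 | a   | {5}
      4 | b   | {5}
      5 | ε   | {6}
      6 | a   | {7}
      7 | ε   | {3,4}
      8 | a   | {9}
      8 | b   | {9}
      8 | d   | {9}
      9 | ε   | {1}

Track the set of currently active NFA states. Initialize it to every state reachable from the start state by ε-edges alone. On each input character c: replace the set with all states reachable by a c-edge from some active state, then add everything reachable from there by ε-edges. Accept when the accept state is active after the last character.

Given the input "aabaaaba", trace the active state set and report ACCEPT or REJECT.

Answer: ACCEPT

Derivation:
start: ε-closure({0}) = {0,2,4,8}
'a' @ 1: {1,5,6,9}  ✓accept
'a' @ 2: {1,3,4,7}  ✓accept
'b' @ 3: {5,6}
'a' @ 4: {1,3,4,7}  ✓accept
'a' @ 5: {5,6}
'a' @ 6: {1,3,4,7}  ✓accept
'b' @ 7: {5,6}
'a' @ 8: {1,3,4,7}  ✓accept
final: {1,3,4,7}; accept 1 in set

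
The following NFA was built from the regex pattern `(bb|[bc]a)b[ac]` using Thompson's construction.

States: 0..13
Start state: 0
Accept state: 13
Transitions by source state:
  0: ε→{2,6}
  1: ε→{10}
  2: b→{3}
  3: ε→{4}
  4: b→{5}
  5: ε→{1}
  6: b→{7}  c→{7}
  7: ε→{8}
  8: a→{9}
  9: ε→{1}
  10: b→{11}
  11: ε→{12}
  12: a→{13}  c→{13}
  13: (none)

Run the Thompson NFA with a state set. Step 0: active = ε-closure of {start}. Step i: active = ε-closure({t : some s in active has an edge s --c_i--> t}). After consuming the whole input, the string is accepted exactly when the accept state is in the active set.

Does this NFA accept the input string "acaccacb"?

initial (ε-close {0}): {0,2,6}
'a' @ 1: {}  — no active states
rest 'caccacb' ignored (set empty)
final: {}; accept 13 not in set

Answer: REJECT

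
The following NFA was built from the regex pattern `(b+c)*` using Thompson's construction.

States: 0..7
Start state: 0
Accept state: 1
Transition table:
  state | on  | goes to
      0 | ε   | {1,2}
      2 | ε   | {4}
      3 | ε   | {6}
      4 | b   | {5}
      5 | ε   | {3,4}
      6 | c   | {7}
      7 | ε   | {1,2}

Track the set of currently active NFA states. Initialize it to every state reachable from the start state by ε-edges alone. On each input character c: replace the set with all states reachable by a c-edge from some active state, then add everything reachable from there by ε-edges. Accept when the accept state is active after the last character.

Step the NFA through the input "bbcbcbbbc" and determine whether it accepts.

initial (ε-close {0}): {0,1,2,4}
'b' @ 1: {3,4,5,6}
'b' @ 2: {3,4,5,6}
'c' @ 3: {1,2,4,7}  [accepting]
'b' @ 4: {3,4,5,6}
'c' @ 5: {1,2,4,7}  [accepting]
'b' @ 6: {3,4,5,6}
'b' @ 7: {3,4,5,6}
'b' @ 8: {3,4,5,6}
'c' @ 9: {1,2,4,7}  [accepting]
final: {1,2,4,7}; accept 1 in set

Answer: ACCEPT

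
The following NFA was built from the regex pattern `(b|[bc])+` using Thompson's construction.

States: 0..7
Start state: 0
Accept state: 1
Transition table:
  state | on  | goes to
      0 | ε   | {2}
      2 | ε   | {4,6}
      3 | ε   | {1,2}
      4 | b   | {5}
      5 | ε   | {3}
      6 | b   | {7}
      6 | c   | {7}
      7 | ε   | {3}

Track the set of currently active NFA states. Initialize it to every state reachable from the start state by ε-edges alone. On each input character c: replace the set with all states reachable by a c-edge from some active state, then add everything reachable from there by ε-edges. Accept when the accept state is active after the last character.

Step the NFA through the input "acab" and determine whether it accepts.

S₀ = ε-closure({0}) = {0,2,4,6}
'a' @ 1: {}  — no active states
rest 'cab' ignored (set empty)
after full input: {}  (accept=1 not in)

Answer: REJECT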